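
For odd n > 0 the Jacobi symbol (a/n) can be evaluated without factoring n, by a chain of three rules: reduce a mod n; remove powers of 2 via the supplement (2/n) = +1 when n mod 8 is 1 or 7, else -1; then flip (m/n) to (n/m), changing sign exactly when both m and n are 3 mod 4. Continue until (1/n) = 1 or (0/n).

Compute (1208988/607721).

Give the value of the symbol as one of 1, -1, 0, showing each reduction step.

(1208988/607721): 1208988 mod 607721 = 601267, so (1208988/607721) = (601267/607721)
flip (601267/607721) -> (607721/601267): both odd, 601267 mod 4 = 3, 607721 mod 4 = 1, so the flip contributes +1; sign now +1
(607721/601267): 607721 mod 601267 = 6454, so (607721/601267) = (6454/601267)
factor out 2^1: 6454 = 2^1·3227; with 601267 mod 8 = 3, (2/601267) = -1; sign now -1; continue with (3227/601267)
flip (3227/601267) -> (601267/3227): both odd, 3227 mod 4 = 3, 601267 mod 4 = 3, so the flip contributes -1; sign now +1
(601267/3227): 601267 mod 3227 = 1045, so (601267/3227) = (1045/3227)
flip (1045/3227) -> (3227/1045): both odd, 1045 mod 4 = 1, 3227 mod 4 = 3, so the flip contributes +1; sign now +1
(3227/1045): 3227 mod 1045 = 92, so (3227/1045) = (92/1045)
factor out 2^2: 92 = 2^2·23; with 1045 mod 8 = 5, (2/1045) = -1; sign now +1; continue with (23/1045)
flip (23/1045) -> (1045/23): both odd, 23 mod 4 = 3, 1045 mod 4 = 1, so the flip contributes +1; sign now +1
(1045/23): 1045 mod 23 = 10, so (1045/23) = (10/23)
factor out 2^1: 10 = 2^1·5; with 23 mod 8 = 7, (2/23) = +1; sign now +1; continue with (5/23)
flip (5/23) -> (23/5): both odd, 5 mod 4 = 1, 23 mod 4 = 3, so the flip contributes +1; sign now +1
(23/5): 23 mod 5 = 3, so (23/5) = (3/5)
flip (3/5) -> (5/3): both odd, 3 mod 4 = 3, 5 mod 4 = 1, so the flip contributes +1; sign now +1
(5/3): 5 mod 3 = 2, so (5/3) = (2/3)
factor out 2^1: 2 = 2^1·1; with 3 mod 8 = 3, (2/3) = -1; sign now -1; continue with (1/3)
reached (1/3) = 1, so the symbol is -1

-1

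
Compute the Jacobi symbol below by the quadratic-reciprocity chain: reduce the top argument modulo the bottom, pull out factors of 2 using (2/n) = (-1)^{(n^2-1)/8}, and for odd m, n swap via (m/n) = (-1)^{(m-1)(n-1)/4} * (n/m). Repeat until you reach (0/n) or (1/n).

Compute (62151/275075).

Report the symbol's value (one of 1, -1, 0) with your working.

1

reciprocity: (62151/275075) = -1·(275075/62151) since 62151 mod 4 = 3, 275075 mod 4 = 3; sign now -1
(275075/62151) = (26471/62151)   [reduce mod 62151]
reciprocity: (26471/62151) = -1·(62151/26471) since 26471 mod 4 = 3, 62151 mod 4 = 3; sign now +1
(62151/26471) = (9209/26471)   [reduce mod 26471]
reciprocity: (9209/26471) = +1·(26471/9209) since 9209 mod 4 = 1, 26471 mod 4 = 3; sign now +1
(26471/9209) = (8053/9209)   [reduce mod 9209]
reciprocity: (8053/9209) = +1·(9209/8053) since 8053 mod 4 = 1, 9209 mod 4 = 1; sign now +1
(9209/8053) = (1156/8053)   [reduce mod 8053]
1156 = 2^2·289; (2/8053) = -1 since 8053 mod 8 = 5, so (1156/8053) = (-1)^2·(289/8053); sign now +1
reciprocity: (289/8053) = +1·(8053/289) since 289 mod 4 = 1, 8053 mod 4 = 1; sign now +1
(8053/289) = (250/289)   [reduce mod 289]
250 = 2^1·125; (2/289) = +1 since 289 mod 8 = 1, so (250/289) = (+1)^1·(125/289); sign now +1
reciprocity: (125/289) = +1·(289/125) since 125 mod 4 = 1, 289 mod 4 = 1; sign now +1
(289/125) = (39/125)   [reduce mod 125]
reciprocity: (39/125) = +1·(125/39) since 39 mod 4 = 3, 125 mod 4 = 1; sign now +1
(125/39) = (8/39)   [reduce mod 39]
8 = 2^3·1; (2/39) = +1 since 39 mod 8 = 7, so (8/39) = (+1)^3·(1/39); sign now +1
(1/39) = 1; final value = sign = +1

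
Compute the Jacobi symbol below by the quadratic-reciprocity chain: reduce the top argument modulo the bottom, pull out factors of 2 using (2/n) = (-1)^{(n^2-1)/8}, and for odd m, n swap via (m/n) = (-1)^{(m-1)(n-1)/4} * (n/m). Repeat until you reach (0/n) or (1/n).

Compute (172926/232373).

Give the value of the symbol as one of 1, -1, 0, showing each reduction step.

factor out 2^1: 172926 = 2^1·86463; with 232373 mod 8 = 5, (2/232373) = -1; sign now -1; continue with (86463/232373)
flip (86463/232373) -> (232373/86463): both odd, 86463 mod 4 = 3, 232373 mod 4 = 1, so the flip contributes +1; sign now -1
(232373/86463): 232373 mod 86463 = 59447, so (232373/86463) = (59447/86463)
flip (59447/86463) -> (86463/59447): both odd, 59447 mod 4 = 3, 86463 mod 4 = 3, so the flip contributes -1; sign now +1
(86463/59447): 86463 mod 59447 = 27016, so (86463/59447) = (27016/59447)
factor out 2^3: 27016 = 2^3·3377; with 59447 mod 8 = 7, (2/59447) = +1; sign now +1; continue with (3377/59447)
flip (3377/59447) -> (59447/3377): both odd, 3377 mod 4 = 1, 59447 mod 4 = 3, so the flip contributes +1; sign now +1
(59447/3377): 59447 mod 3377 = 2038, so (59447/3377) = (2038/3377)
factor out 2^1: 2038 = 2^1·1019; with 3377 mod 8 = 1, (2/3377) = +1; sign now +1; continue with (1019/3377)
flip (1019/3377) -> (3377/1019): both odd, 1019 mod 4 = 3, 3377 mod 4 = 1, so the flip contributes +1; sign now +1
(3377/1019): 3377 mod 1019 = 320, so (3377/1019) = (320/1019)
factor out 2^6: 320 = 2^6·5; with 1019 mod 8 = 3, (2/1019) = -1; sign now +1; continue with (5/1019)
flip (5/1019) -> (1019/5): both odd, 5 mod 4 = 1, 1019 mod 4 = 3, so the flip contributes +1; sign now +1
(1019/5): 1019 mod 5 = 4, so (1019/5) = (4/5)
factor out 2^2: 4 = 2^2·1; with 5 mod 8 = 5, (2/5) = -1; sign now +1; continue with (1/5)
reached (1/5) = 1, so the symbol is +1

1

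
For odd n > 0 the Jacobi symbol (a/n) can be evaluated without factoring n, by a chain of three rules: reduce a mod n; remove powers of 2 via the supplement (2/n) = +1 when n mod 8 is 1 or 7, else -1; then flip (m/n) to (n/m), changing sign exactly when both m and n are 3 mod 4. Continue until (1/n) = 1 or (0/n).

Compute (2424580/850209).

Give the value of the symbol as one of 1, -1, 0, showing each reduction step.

(2424580/850209): 2424580 mod 850209 = 724162, so (2424580/850209) = (724162/850209)
factor out 2^1: 724162 = 2^1·362081; with 850209 mod 8 = 1, (2/850209) = +1; sign now +1; continue with (362081/850209)
flip (362081/850209) -> (850209/362081): both odd, 362081 mod 4 = 1, 850209 mod 4 = 1, so the flip contributes +1; sign now +1
(850209/362081): 850209 mod 362081 = 126047, so (850209/362081) = (126047/362081)
flip (126047/362081) -> (362081/126047): both odd, 126047 mod 4 = 3, 362081 mod 4 = 1, so the flip contributes +1; sign now +1
(362081/126047): 362081 mod 126047 = 109987, so (362081/126047) = (109987/126047)
flip (109987/126047) -> (126047/109987): both odd, 109987 mod 4 = 3, 126047 mod 4 = 3, so the flip contributes -1; sign now -1
(126047/109987): 126047 mod 109987 = 16060, so (126047/109987) = (16060/109987)
factor out 2^2: 16060 = 2^2·4015; with 109987 mod 8 = 3, (2/109987) = -1; sign now -1; continue with (4015/109987)
flip (4015/109987) -> (109987/4015): both odd, 4015 mod 4 = 3, 109987 mod 4 = 3, so the flip contributes -1; sign now +1
(109987/4015): 109987 mod 4015 = 1582, so (109987/4015) = (1582/4015)
factor out 2^1: 1582 = 2^1·791; with 4015 mod 8 = 7, (2/4015) = +1; sign now +1; continue with (791/4015)
flip (791/4015) -> (4015/791): both odd, 791 mod 4 = 3, 4015 mod 4 = 3, so the flip contributes -1; sign now -1
(4015/791): 4015 mod 791 = 60, so (4015/791) = (60/791)
factor out 2^2: 60 = 2^2·15; with 791 mod 8 = 7, (2/791) = +1; sign now -1; continue with (15/791)
flip (15/791) -> (791/15): both odd, 15 mod 4 = 3, 791 mod 4 = 3, so the flip contributes -1; sign now +1
(791/15): 791 mod 15 = 11, so (791/15) = (11/15)
flip (11/15) -> (15/11): both odd, 11 mod 4 = 3, 15 mod 4 = 3, so the flip contributes -1; sign now -1
(15/11): 15 mod 11 = 4, so (15/11) = (4/11)
factor out 2^2: 4 = 2^2·1; with 11 mod 8 = 3, (2/11) = -1; sign now -1; continue with (1/11)
reached (1/11) = 1, so the symbol is -1

-1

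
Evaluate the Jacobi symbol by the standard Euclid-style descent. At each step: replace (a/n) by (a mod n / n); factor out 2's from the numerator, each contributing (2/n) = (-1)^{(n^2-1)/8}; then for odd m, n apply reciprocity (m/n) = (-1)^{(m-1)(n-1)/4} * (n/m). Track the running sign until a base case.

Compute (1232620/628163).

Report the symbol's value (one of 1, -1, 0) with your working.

(1232620/628163): 1232620 mod 628163 = 604457, so (1232620/628163) = (604457/628163)
flip (604457/628163) -> (628163/604457): both odd, 604457 mod 4 = 1, 628163 mod 4 = 3, so the flip contributes +1; sign now +1
(628163/604457): 628163 mod 604457 = 23706, so (628163/604457) = (23706/604457)
factor out 2^1: 23706 = 2^1·11853; with 604457 mod 8 = 1, (2/604457) = +1; sign now +1; continue with (11853/604457)
flip (11853/604457) -> (604457/11853): both odd, 11853 mod 4 = 1, 604457 mod 4 = 1, so the flip contributes +1; sign now +1
(604457/11853): 604457 mod 11853 = 11807, so (604457/11853) = (11807/11853)
flip (11807/11853) -> (11853/11807): both odd, 11807 mod 4 = 3, 11853 mod 4 = 1, so the flip contributes +1; sign now +1
(11853/11807): 11853 mod 11807 = 46, so (11853/11807) = (46/11807)
factor out 2^1: 46 = 2^1·23; with 11807 mod 8 = 7, (2/11807) = +1; sign now +1; continue with (23/11807)
flip (23/11807) -> (11807/23): both odd, 23 mod 4 = 3, 11807 mod 4 = 3, so the flip contributes -1; sign now -1
(11807/23): 11807 mod 23 = 8, so (11807/23) = (8/23)
factor out 2^3: 8 = 2^3·1; with 23 mod 8 = 7, (2/23) = +1; sign now -1; continue with (1/23)
reached (1/23) = 1, so the symbol is -1

-1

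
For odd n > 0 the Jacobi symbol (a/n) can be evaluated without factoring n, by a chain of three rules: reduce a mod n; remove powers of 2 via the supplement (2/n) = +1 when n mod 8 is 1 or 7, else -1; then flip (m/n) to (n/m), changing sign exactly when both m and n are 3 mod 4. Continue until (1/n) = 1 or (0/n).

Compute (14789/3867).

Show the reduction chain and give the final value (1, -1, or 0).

(14789/3867) = (3188/3867)   [reduce mod 3867]
3188 = 2^2·797; (2/3867) = -1 since 3867 mod 8 = 3, so (3188/3867) = (-1)^2·(797/3867); sign now +1
reciprocity: (797/3867) = +1·(3867/797) since 797 mod 4 = 1, 3867 mod 4 = 3; sign now +1
(3867/797) = (679/797)   [reduce mod 797]
reciprocity: (679/797) = +1·(797/679) since 679 mod 4 = 3, 797 mod 4 = 1; sign now +1
(797/679) = (118/679)   [reduce mod 679]
118 = 2^1·59; (2/679) = +1 since 679 mod 8 = 7, so (118/679) = (+1)^1·(59/679); sign now +1
reciprocity: (59/679) = -1·(679/59) since 59 mod 4 = 3, 679 mod 4 = 3; sign now -1
(679/59) = (30/59)   [reduce mod 59]
30 = 2^1·15; (2/59) = -1 since 59 mod 8 = 3, so (30/59) = (-1)^1·(15/59); sign now +1
reciprocity: (15/59) = -1·(59/15) since 15 mod 4 = 3, 59 mod 4 = 3; sign now -1
(59/15) = (14/15)   [reduce mod 15]
14 = 2^1·7; (2/15) = +1 since 15 mod 8 = 7, so (14/15) = (+1)^1·(7/15); sign now -1
reciprocity: (7/15) = -1·(15/7) since 7 mod 4 = 3, 15 mod 4 = 3; sign now +1
(15/7) = (1/7)   [reduce mod 7]
(1/7) = 1; final value = sign = +1

1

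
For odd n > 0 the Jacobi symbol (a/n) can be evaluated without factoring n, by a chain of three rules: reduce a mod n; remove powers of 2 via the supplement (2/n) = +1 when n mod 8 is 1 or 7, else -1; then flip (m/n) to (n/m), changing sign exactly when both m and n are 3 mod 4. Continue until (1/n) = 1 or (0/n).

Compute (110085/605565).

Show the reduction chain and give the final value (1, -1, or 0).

flip (110085/605565) -> (605565/110085): both odd, 110085 mod 4 = 1, 605565 mod 4 = 1, so the flip contributes +1; sign now +1
(605565/110085): 605565 mod 110085 = 55140, so (605565/110085) = (55140/110085)
factor out 2^2: 55140 = 2^2·13785; with 110085 mod 8 = 5, (2/110085) = -1; sign now +1; continue with (13785/110085)
flip (13785/110085) -> (110085/13785): both odd, 13785 mod 4 = 1, 110085 mod 4 = 1, so the flip contributes +1; sign now +1
(110085/13785): 110085 mod 13785 = 13590, so (110085/13785) = (13590/13785)
factor out 2^1: 13590 = 2^1·6795; with 13785 mod 8 = 1, (2/13785) = +1; sign now +1; continue with (6795/13785)
flip (6795/13785) -> (13785/6795): both odd, 6795 mod 4 = 3, 13785 mod 4 = 1, so the flip contributes +1; sign now +1
(13785/6795): 13785 mod 6795 = 195, so (13785/6795) = (195/6795)
flip (195/6795) -> (6795/195): both odd, 195 mod 4 = 3, 6795 mod 4 = 3, so the flip contributes -1; sign now -1
(6795/195): 6795 mod 195 = 165, so (6795/195) = (165/195)
flip (165/195) -> (195/165): both odd, 165 mod 4 = 1, 195 mod 4 = 3, so the flip contributes +1; sign now -1
(195/165): 195 mod 165 = 30, so (195/165) = (30/165)
factor out 2^1: 30 = 2^1·15; with 165 mod 8 = 5, (2/165) = -1; sign now +1; continue with (15/165)
flip (15/165) -> (165/15): both odd, 15 mod 4 = 3, 165 mod 4 = 1, so the flip contributes +1; sign now +1
(165/15): 165 mod 15 = 0, so (165/15) = (0/15)
reached (0/15); gcd(a, n) > 1, so (0/15) = 0 and the symbol is 0

0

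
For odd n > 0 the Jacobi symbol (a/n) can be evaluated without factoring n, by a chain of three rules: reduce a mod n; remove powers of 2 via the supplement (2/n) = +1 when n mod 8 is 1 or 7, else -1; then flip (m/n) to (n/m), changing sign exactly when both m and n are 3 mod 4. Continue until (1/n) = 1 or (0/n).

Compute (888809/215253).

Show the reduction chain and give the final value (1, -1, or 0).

(888809/215253): 888809 mod 215253 = 27797, so (888809/215253) = (27797/215253)
flip (27797/215253) -> (215253/27797): both odd, 27797 mod 4 = 1, 215253 mod 4 = 1, so the flip contributes +1; sign now +1
(215253/27797): 215253 mod 27797 = 20674, so (215253/27797) = (20674/27797)
factor out 2^1: 20674 = 2^1·10337; with 27797 mod 8 = 5, (2/27797) = -1; sign now -1; continue with (10337/27797)
flip (10337/27797) -> (27797/10337): both odd, 10337 mod 4 = 1, 27797 mod 4 = 1, so the flip contributes +1; sign now -1
(27797/10337): 27797 mod 10337 = 7123, so (27797/10337) = (7123/10337)
flip (7123/10337) -> (10337/7123): both odd, 7123 mod 4 = 3, 10337 mod 4 = 1, so the flip contributes +1; sign now -1
(10337/7123): 10337 mod 7123 = 3214, so (10337/7123) = (3214/7123)
factor out 2^1: 3214 = 2^1·1607; with 7123 mod 8 = 3, (2/7123) = -1; sign now +1; continue with (1607/7123)
flip (1607/7123) -> (7123/1607): both odd, 1607 mod 4 = 3, 7123 mod 4 = 3, so the flip contributes -1; sign now -1
(7123/1607): 7123 mod 1607 = 695, so (7123/1607) = (695/1607)
flip (695/1607) -> (1607/695): both odd, 695 mod 4 = 3, 1607 mod 4 = 3, so the flip contributes -1; sign now +1
(1607/695): 1607 mod 695 = 217, so (1607/695) = (217/695)
flip (217/695) -> (695/217): both odd, 217 mod 4 = 1, 695 mod 4 = 3, so the flip contributes +1; sign now +1
(695/217): 695 mod 217 = 44, so (695/217) = (44/217)
factor out 2^2: 44 = 2^2·11; with 217 mod 8 = 1, (2/217) = +1; sign now +1; continue with (11/217)
flip (11/217) -> (217/11): both odd, 11 mod 4 = 3, 217 mod 4 = 1, so the flip contributes +1; sign now +1
(217/11): 217 mod 11 = 8, so (217/11) = (8/11)
factor out 2^3: 8 = 2^3·1; with 11 mod 8 = 3, (2/11) = -1; sign now -1; continue with (1/11)
reached (1/11) = 1, so the symbol is -1

-1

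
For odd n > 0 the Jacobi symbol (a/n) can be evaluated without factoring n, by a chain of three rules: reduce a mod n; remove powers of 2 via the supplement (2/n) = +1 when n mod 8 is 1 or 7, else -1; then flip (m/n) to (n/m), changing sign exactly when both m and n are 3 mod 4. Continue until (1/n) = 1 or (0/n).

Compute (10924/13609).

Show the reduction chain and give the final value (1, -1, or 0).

1

factor out 2^2: 10924 = 2^2·2731; with 13609 mod 8 = 1, (2/13609) = +1; sign now +1; continue with (2731/13609)
flip (2731/13609) -> (13609/2731): both odd, 2731 mod 4 = 3, 13609 mod 4 = 1, so the flip contributes +1; sign now +1
(13609/2731): 13609 mod 2731 = 2685, so (13609/2731) = (2685/2731)
flip (2685/2731) -> (2731/2685): both odd, 2685 mod 4 = 1, 2731 mod 4 = 3, so the flip contributes +1; sign now +1
(2731/2685): 2731 mod 2685 = 46, so (2731/2685) = (46/2685)
factor out 2^1: 46 = 2^1·23; with 2685 mod 8 = 5, (2/2685) = -1; sign now -1; continue with (23/2685)
flip (23/2685) -> (2685/23): both odd, 23 mod 4 = 3, 2685 mod 4 = 1, so the flip contributes +1; sign now -1
(2685/23): 2685 mod 23 = 17, so (2685/23) = (17/23)
flip (17/23) -> (23/17): both odd, 17 mod 4 = 1, 23 mod 4 = 3, so the flip contributes +1; sign now -1
(23/17): 23 mod 17 = 6, so (23/17) = (6/17)
factor out 2^1: 6 = 2^1·3; with 17 mod 8 = 1, (2/17) = +1; sign now -1; continue with (3/17)
flip (3/17) -> (17/3): both odd, 3 mod 4 = 3, 17 mod 4 = 1, so the flip contributes +1; sign now -1
(17/3): 17 mod 3 = 2, so (17/3) = (2/3)
factor out 2^1: 2 = 2^1·1; with 3 mod 8 = 3, (2/3) = -1; sign now +1; continue with (1/3)
reached (1/3) = 1, so the symbol is +1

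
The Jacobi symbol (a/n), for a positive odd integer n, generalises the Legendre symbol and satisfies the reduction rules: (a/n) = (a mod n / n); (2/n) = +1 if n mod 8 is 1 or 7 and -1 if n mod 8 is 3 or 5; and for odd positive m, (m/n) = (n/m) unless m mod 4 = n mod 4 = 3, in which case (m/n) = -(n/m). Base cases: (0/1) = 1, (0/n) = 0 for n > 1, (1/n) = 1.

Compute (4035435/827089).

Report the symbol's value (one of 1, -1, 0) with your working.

(4035435/827089): 4035435 mod 827089 = 727079, so (4035435/827089) = (727079/827089)
flip (727079/827089) -> (827089/727079): both odd, 727079 mod 4 = 3, 827089 mod 4 = 1, so the flip contributes +1; sign now +1
(827089/727079): 827089 mod 727079 = 100010, so (827089/727079) = (100010/727079)
factor out 2^1: 100010 = 2^1·50005; with 727079 mod 8 = 7, (2/727079) = +1; sign now +1; continue with (50005/727079)
flip (50005/727079) -> (727079/50005): both odd, 50005 mod 4 = 1, 727079 mod 4 = 3, so the flip contributes +1; sign now +1
(727079/50005): 727079 mod 50005 = 27009, so (727079/50005) = (27009/50005)
flip (27009/50005) -> (50005/27009): both odd, 27009 mod 4 = 1, 50005 mod 4 = 1, so the flip contributes +1; sign now +1
(50005/27009): 50005 mod 27009 = 22996, so (50005/27009) = (22996/27009)
factor out 2^2: 22996 = 2^2·5749; with 27009 mod 8 = 1, (2/27009) = +1; sign now +1; continue with (5749/27009)
flip (5749/27009) -> (27009/5749): both odd, 5749 mod 4 = 1, 27009 mod 4 = 1, so the flip contributes +1; sign now +1
(27009/5749): 27009 mod 5749 = 4013, so (27009/5749) = (4013/5749)
flip (4013/5749) -> (5749/4013): both odd, 4013 mod 4 = 1, 5749 mod 4 = 1, so the flip contributes +1; sign now +1
(5749/4013): 5749 mod 4013 = 1736, so (5749/4013) = (1736/4013)
factor out 2^3: 1736 = 2^3·217; with 4013 mod 8 = 5, (2/4013) = -1; sign now -1; continue with (217/4013)
flip (217/4013) -> (4013/217): both odd, 217 mod 4 = 1, 4013 mod 4 = 1, so the flip contributes +1; sign now -1
(4013/217): 4013 mod 217 = 107, so (4013/217) = (107/217)
flip (107/217) -> (217/107): both odd, 107 mod 4 = 3, 217 mod 4 = 1, so the flip contributes +1; sign now -1
(217/107): 217 mod 107 = 3, so (217/107) = (3/107)
flip (3/107) -> (107/3): both odd, 3 mod 4 = 3, 107 mod 4 = 3, so the flip contributes -1; sign now +1
(107/3): 107 mod 3 = 2, so (107/3) = (2/3)
factor out 2^1: 2 = 2^1·1; with 3 mod 8 = 3, (2/3) = -1; sign now -1; continue with (1/3)
reached (1/3) = 1, so the symbol is -1

-1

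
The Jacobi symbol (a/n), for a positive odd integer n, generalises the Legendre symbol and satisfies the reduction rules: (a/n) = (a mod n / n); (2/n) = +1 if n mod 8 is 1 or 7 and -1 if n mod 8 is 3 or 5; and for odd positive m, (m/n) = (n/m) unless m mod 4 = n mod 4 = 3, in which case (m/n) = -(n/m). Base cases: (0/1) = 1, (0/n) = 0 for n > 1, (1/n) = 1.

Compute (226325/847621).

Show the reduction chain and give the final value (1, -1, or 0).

-1

flip (226325/847621) -> (847621/226325): both odd, 226325 mod 4 = 1, 847621 mod 4 = 1, so the flip contributes +1; sign now +1
(847621/226325): 847621 mod 226325 = 168646, so (847621/226325) = (168646/226325)
factor out 2^1: 168646 = 2^1·84323; with 226325 mod 8 = 5, (2/226325) = -1; sign now -1; continue with (84323/226325)
flip (84323/226325) -> (226325/84323): both odd, 84323 mod 4 = 3, 226325 mod 4 = 1, so the flip contributes +1; sign now -1
(226325/84323): 226325 mod 84323 = 57679, so (226325/84323) = (57679/84323)
flip (57679/84323) -> (84323/57679): both odd, 57679 mod 4 = 3, 84323 mod 4 = 3, so the flip contributes -1; sign now +1
(84323/57679): 84323 mod 57679 = 26644, so (84323/57679) = (26644/57679)
factor out 2^2: 26644 = 2^2·6661; with 57679 mod 8 = 7, (2/57679) = +1; sign now +1; continue with (6661/57679)
flip (6661/57679) -> (57679/6661): both odd, 6661 mod 4 = 1, 57679 mod 4 = 3, so the flip contributes +1; sign now +1
(57679/6661): 57679 mod 6661 = 4391, so (57679/6661) = (4391/6661)
flip (4391/6661) -> (6661/4391): both odd, 4391 mod 4 = 3, 6661 mod 4 = 1, so the flip contributes +1; sign now +1
(6661/4391): 6661 mod 4391 = 2270, so (6661/4391) = (2270/4391)
factor out 2^1: 2270 = 2^1·1135; with 4391 mod 8 = 7, (2/4391) = +1; sign now +1; continue with (1135/4391)
flip (1135/4391) -> (4391/1135): both odd, 1135 mod 4 = 3, 4391 mod 4 = 3, so the flip contributes -1; sign now -1
(4391/1135): 4391 mod 1135 = 986, so (4391/1135) = (986/1135)
factor out 2^1: 986 = 2^1·493; with 1135 mod 8 = 7, (2/1135) = +1; sign now -1; continue with (493/1135)
flip (493/1135) -> (1135/493): both odd, 493 mod 4 = 1, 1135 mod 4 = 3, so the flip contributes +1; sign now -1
(1135/493): 1135 mod 493 = 149, so (1135/493) = (149/493)
flip (149/493) -> (493/149): both odd, 149 mod 4 = 1, 493 mod 4 = 1, so the flip contributes +1; sign now -1
(493/149): 493 mod 149 = 46, so (493/149) = (46/149)
factor out 2^1: 46 = 2^1·23; with 149 mod 8 = 5, (2/149) = -1; sign now +1; continue with (23/149)
flip (23/149) -> (149/23): both odd, 23 mod 4 = 3, 149 mod 4 = 1, so the flip contributes +1; sign now +1
(149/23): 149 mod 23 = 11, so (149/23) = (11/23)
flip (11/23) -> (23/11): both odd, 11 mod 4 = 3, 23 mod 4 = 3, so the flip contributes -1; sign now -1
(23/11): 23 mod 11 = 1, so (23/11) = (1/11)
reached (1/11) = 1, so the symbol is -1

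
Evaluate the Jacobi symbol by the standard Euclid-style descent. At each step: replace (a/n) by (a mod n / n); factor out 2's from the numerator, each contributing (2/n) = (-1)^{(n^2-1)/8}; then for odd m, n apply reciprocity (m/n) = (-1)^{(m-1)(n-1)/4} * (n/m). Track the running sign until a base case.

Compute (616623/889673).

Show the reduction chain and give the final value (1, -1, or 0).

reciprocity: (616623/889673) = +1·(889673/616623) since 616623 mod 4 = 3, 889673 mod 4 = 1; sign now +1
(889673/616623) = (273050/616623)   [reduce mod 616623]
273050 = 2^1·136525; (2/616623) = +1 since 616623 mod 8 = 7, so (273050/616623) = (+1)^1·(136525/616623); sign now +1
reciprocity: (136525/616623) = +1·(616623/136525) since 136525 mod 4 = 1, 616623 mod 4 = 3; sign now +1
(616623/136525) = (70523/136525)   [reduce mod 136525]
reciprocity: (70523/136525) = +1·(136525/70523) since 70523 mod 4 = 3, 136525 mod 4 = 1; sign now +1
(136525/70523) = (66002/70523)   [reduce mod 70523]
66002 = 2^1·33001; (2/70523) = -1 since 70523 mod 8 = 3, so (66002/70523) = (-1)^1·(33001/70523); sign now -1
reciprocity: (33001/70523) = +1·(70523/33001) since 33001 mod 4 = 1, 70523 mod 4 = 3; sign now -1
(70523/33001) = (4521/33001)   [reduce mod 33001]
reciprocity: (4521/33001) = +1·(33001/4521) since 4521 mod 4 = 1, 33001 mod 4 = 1; sign now -1
(33001/4521) = (1354/4521)   [reduce mod 4521]
1354 = 2^1·677; (2/4521) = +1 since 4521 mod 8 = 1, so (1354/4521) = (+1)^1·(677/4521); sign now -1
reciprocity: (677/4521) = +1·(4521/677) since 677 mod 4 = 1, 4521 mod 4 = 1; sign now -1
(4521/677) = (459/677)   [reduce mod 677]
reciprocity: (459/677) = +1·(677/459) since 459 mod 4 = 3, 677 mod 4 = 1; sign now -1
(677/459) = (218/459)   [reduce mod 459]
218 = 2^1·109; (2/459) = -1 since 459 mod 8 = 3, so (218/459) = (-1)^1·(109/459); sign now +1
reciprocity: (109/459) = +1·(459/109) since 109 mod 4 = 1, 459 mod 4 = 3; sign now +1
(459/109) = (23/109)   [reduce mod 109]
reciprocity: (23/109) = +1·(109/23) since 23 mod 4 = 3, 109 mod 4 = 1; sign now +1
(109/23) = (17/23)   [reduce mod 23]
reciprocity: (17/23) = +1·(23/17) since 17 mod 4 = 1, 23 mod 4 = 3; sign now +1
(23/17) = (6/17)   [reduce mod 17]
6 = 2^1·3; (2/17) = +1 since 17 mod 8 = 1, so (6/17) = (+1)^1·(3/17); sign now +1
reciprocity: (3/17) = +1·(17/3) since 3 mod 4 = 3, 17 mod 4 = 1; sign now +1
(17/3) = (2/3)   [reduce mod 3]
2 = 2^1·1; (2/3) = -1 since 3 mod 8 = 3, so (2/3) = (-1)^1·(1/3); sign now -1
(1/3) = 1; final value = sign = -1

-1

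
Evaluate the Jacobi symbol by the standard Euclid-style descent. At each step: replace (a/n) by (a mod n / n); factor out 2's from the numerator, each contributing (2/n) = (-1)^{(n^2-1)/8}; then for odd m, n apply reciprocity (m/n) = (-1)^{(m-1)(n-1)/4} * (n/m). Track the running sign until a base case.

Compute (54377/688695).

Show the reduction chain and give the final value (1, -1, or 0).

flip (54377/688695) -> (688695/54377): both odd, 54377 mod 4 = 1, 688695 mod 4 = 3, so the flip contributes +1; sign now +1
(688695/54377): 688695 mod 54377 = 36171, so (688695/54377) = (36171/54377)
flip (36171/54377) -> (54377/36171): both odd, 36171 mod 4 = 3, 54377 mod 4 = 1, so the flip contributes +1; sign now +1
(54377/36171): 54377 mod 36171 = 18206, so (54377/36171) = (18206/36171)
factor out 2^1: 18206 = 2^1·9103; with 36171 mod 8 = 3, (2/36171) = -1; sign now -1; continue with (9103/36171)
flip (9103/36171) -> (36171/9103): both odd, 9103 mod 4 = 3, 36171 mod 4 = 3, so the flip contributes -1; sign now +1
(36171/9103): 36171 mod 9103 = 8862, so (36171/9103) = (8862/9103)
factor out 2^1: 8862 = 2^1·4431; with 9103 mod 8 = 7, (2/9103) = +1; sign now +1; continue with (4431/9103)
flip (4431/9103) -> (9103/4431): both odd, 4431 mod 4 = 3, 9103 mod 4 = 3, so the flip contributes -1; sign now -1
(9103/4431): 9103 mod 4431 = 241, so (9103/4431) = (241/4431)
flip (241/4431) -> (4431/241): both odd, 241 mod 4 = 1, 4431 mod 4 = 3, so the flip contributes +1; sign now -1
(4431/241): 4431 mod 241 = 93, so (4431/241) = (93/241)
flip (93/241) -> (241/93): both odd, 93 mod 4 = 1, 241 mod 4 = 1, so the flip contributes +1; sign now -1
(241/93): 241 mod 93 = 55, so (241/93) = (55/93)
flip (55/93) -> (93/55): both odd, 55 mod 4 = 3, 93 mod 4 = 1, so the flip contributes +1; sign now -1
(93/55): 93 mod 55 = 38, so (93/55) = (38/55)
factor out 2^1: 38 = 2^1·19; with 55 mod 8 = 7, (2/55) = +1; sign now -1; continue with (19/55)
flip (19/55) -> (55/19): both odd, 19 mod 4 = 3, 55 mod 4 = 3, so the flip contributes -1; sign now +1
(55/19): 55 mod 19 = 17, so (55/19) = (17/19)
flip (17/19) -> (19/17): both odd, 17 mod 4 = 1, 19 mod 4 = 3, so the flip contributes +1; sign now +1
(19/17): 19 mod 17 = 2, so (19/17) = (2/17)
factor out 2^1: 2 = 2^1·1; with 17 mod 8 = 1, (2/17) = +1; sign now +1; continue with (1/17)
reached (1/17) = 1, so the symbol is +1

1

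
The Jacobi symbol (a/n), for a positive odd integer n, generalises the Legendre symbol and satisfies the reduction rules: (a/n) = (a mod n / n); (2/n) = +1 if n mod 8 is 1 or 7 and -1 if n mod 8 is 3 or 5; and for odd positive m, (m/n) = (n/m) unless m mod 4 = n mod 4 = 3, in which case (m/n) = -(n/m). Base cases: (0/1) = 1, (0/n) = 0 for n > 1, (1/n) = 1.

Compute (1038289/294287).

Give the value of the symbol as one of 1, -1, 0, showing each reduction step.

0

(1038289/294287): 1038289 mod 294287 = 155428, so (1038289/294287) = (155428/294287)
factor out 2^2: 155428 = 2^2·38857; with 294287 mod 8 = 7, (2/294287) = +1; sign now +1; continue with (38857/294287)
flip (38857/294287) -> (294287/38857): both odd, 38857 mod 4 = 1, 294287 mod 4 = 3, so the flip contributes +1; sign now +1
(294287/38857): 294287 mod 38857 = 22288, so (294287/38857) = (22288/38857)
factor out 2^4: 22288 = 2^4·1393; with 38857 mod 8 = 1, (2/38857) = +1; sign now +1; continue with (1393/38857)
flip (1393/38857) -> (38857/1393): both odd, 1393 mod 4 = 1, 38857 mod 4 = 1, so the flip contributes +1; sign now +1
(38857/1393): 38857 mod 1393 = 1246, so (38857/1393) = (1246/1393)
factor out 2^1: 1246 = 2^1·623; with 1393 mod 8 = 1, (2/1393) = +1; sign now +1; continue with (623/1393)
flip (623/1393) -> (1393/623): both odd, 623 mod 4 = 3, 1393 mod 4 = 1, so the flip contributes +1; sign now +1
(1393/623): 1393 mod 623 = 147, so (1393/623) = (147/623)
flip (147/623) -> (623/147): both odd, 147 mod 4 = 3, 623 mod 4 = 3, so the flip contributes -1; sign now -1
(623/147): 623 mod 147 = 35, so (623/147) = (35/147)
flip (35/147) -> (147/35): both odd, 35 mod 4 = 3, 147 mod 4 = 3, so the flip contributes -1; sign now +1
(147/35): 147 mod 35 = 7, so (147/35) = (7/35)
flip (7/35) -> (35/7): both odd, 7 mod 4 = 3, 35 mod 4 = 3, so the flip contributes -1; sign now -1
(35/7): 35 mod 7 = 0, so (35/7) = (0/7)
reached (0/7); gcd(a, n) > 1, so (0/7) = 0 and the symbol is 0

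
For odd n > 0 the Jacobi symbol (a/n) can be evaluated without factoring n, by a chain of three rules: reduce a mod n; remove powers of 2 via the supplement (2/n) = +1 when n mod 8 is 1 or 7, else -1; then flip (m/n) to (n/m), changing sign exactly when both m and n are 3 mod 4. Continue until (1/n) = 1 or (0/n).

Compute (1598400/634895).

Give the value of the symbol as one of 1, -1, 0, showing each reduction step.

(1598400/634895) = (328610/634895)   [reduce mod 634895]
328610 = 2^1·164305; (2/634895) = +1 since 634895 mod 8 = 7, so (328610/634895) = (+1)^1·(164305/634895); sign now +1
reciprocity: (164305/634895) = +1·(634895/164305) since 164305 mod 4 = 1, 634895 mod 4 = 3; sign now +1
(634895/164305) = (141980/164305)   [reduce mod 164305]
141980 = 2^2·35495; (2/164305) = +1 since 164305 mod 8 = 1, so (141980/164305) = (+1)^2·(35495/164305); sign now +1
reciprocity: (35495/164305) = +1·(164305/35495) since 35495 mod 4 = 3, 164305 mod 4 = 1; sign now +1
(164305/35495) = (22325/35495)   [reduce mod 35495]
reciprocity: (22325/35495) = +1·(35495/22325) since 22325 mod 4 = 1, 35495 mod 4 = 3; sign now +1
(35495/22325) = (13170/22325)   [reduce mod 22325]
13170 = 2^1·6585; (2/22325) = -1 since 22325 mod 8 = 5, so (13170/22325) = (-1)^1·(6585/22325); sign now -1
reciprocity: (6585/22325) = +1·(22325/6585) since 6585 mod 4 = 1, 22325 mod 4 = 1; sign now -1
(22325/6585) = (2570/6585)   [reduce mod 6585]
2570 = 2^1·1285; (2/6585) = +1 since 6585 mod 8 = 1, so (2570/6585) = (+1)^1·(1285/6585); sign now -1
reciprocity: (1285/6585) = +1·(6585/1285) since 1285 mod 4 = 1, 6585 mod 4 = 1; sign now -1
(6585/1285) = (160/1285)   [reduce mod 1285]
160 = 2^5·5; (2/1285) = -1 since 1285 mod 8 = 5, so (160/1285) = (-1)^5·(5/1285); sign now +1
reciprocity: (5/1285) = +1·(1285/5) since 5 mod 4 = 1, 1285 mod 4 = 1; sign now +1
(1285/5) = (0/5)   [reduce mod 5]
(0/5) = 0   [gcd(a, n) > 1]; final value = 0

0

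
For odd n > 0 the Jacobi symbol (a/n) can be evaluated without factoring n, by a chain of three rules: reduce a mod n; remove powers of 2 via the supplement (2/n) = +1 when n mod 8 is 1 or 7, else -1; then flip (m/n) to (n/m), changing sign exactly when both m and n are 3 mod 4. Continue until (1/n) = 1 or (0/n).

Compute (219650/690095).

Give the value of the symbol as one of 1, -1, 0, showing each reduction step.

factor out 2^1: 219650 = 2^1·109825; with 690095 mod 8 = 7, (2/690095) = +1; sign now +1; continue with (109825/690095)
flip (109825/690095) -> (690095/109825): both odd, 109825 mod 4 = 1, 690095 mod 4 = 3, so the flip contributes +1; sign now +1
(690095/109825): 690095 mod 109825 = 31145, so (690095/109825) = (31145/109825)
flip (31145/109825) -> (109825/31145): both odd, 31145 mod 4 = 1, 109825 mod 4 = 1, so the flip contributes +1; sign now +1
(109825/31145): 109825 mod 31145 = 16390, so (109825/31145) = (16390/31145)
factor out 2^1: 16390 = 2^1·8195; with 31145 mod 8 = 1, (2/31145) = +1; sign now +1; continue with (8195/31145)
flip (8195/31145) -> (31145/8195): both odd, 8195 mod 4 = 3, 31145 mod 4 = 1, so the flip contributes +1; sign now +1
(31145/8195): 31145 mod 8195 = 6560, so (31145/8195) = (6560/8195)
factor out 2^5: 6560 = 2^5·205; with 8195 mod 8 = 3, (2/8195) = -1; sign now -1; continue with (205/8195)
flip (205/8195) -> (8195/205): both odd, 205 mod 4 = 1, 8195 mod 4 = 3, so the flip contributes +1; sign now -1
(8195/205): 8195 mod 205 = 200, so (8195/205) = (200/205)
factor out 2^3: 200 = 2^3·25; with 205 mod 8 = 5, (2/205) = -1; sign now +1; continue with (25/205)
flip (25/205) -> (205/25): both odd, 25 mod 4 = 1, 205 mod 4 = 1, so the flip contributes +1; sign now +1
(205/25): 205 mod 25 = 5, so (205/25) = (5/25)
flip (5/25) -> (25/5): both odd, 5 mod 4 = 1, 25 mod 4 = 1, so the flip contributes +1; sign now +1
(25/5): 25 mod 5 = 0, so (25/5) = (0/5)
reached (0/5); gcd(a, n) > 1, so (0/5) = 0 and the symbol is 0

0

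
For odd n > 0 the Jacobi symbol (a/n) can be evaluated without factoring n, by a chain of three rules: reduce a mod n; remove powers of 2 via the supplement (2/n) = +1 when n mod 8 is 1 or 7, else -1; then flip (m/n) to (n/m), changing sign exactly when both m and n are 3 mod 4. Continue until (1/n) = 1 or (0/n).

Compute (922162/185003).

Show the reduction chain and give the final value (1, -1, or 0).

(922162/185003) = (182150/185003)   [reduce mod 185003]
182150 = 2^1·91075; (2/185003) = -1 since 185003 mod 8 = 3, so (182150/185003) = (-1)^1·(91075/185003); sign now -1
reciprocity: (91075/185003) = -1·(185003/91075) since 91075 mod 4 = 3, 185003 mod 4 = 3; sign now +1
(185003/91075) = (2853/91075)   [reduce mod 91075]
reciprocity: (2853/91075) = +1·(91075/2853) since 2853 mod 4 = 1, 91075 mod 4 = 3; sign now +1
(91075/2853) = (2632/2853)   [reduce mod 2853]
2632 = 2^3·329; (2/2853) = -1 since 2853 mod 8 = 5, so (2632/2853) = (-1)^3·(329/2853); sign now -1
reciprocity: (329/2853) = +1·(2853/329) since 329 mod 4 = 1, 2853 mod 4 = 1; sign now -1
(2853/329) = (221/329)   [reduce mod 329]
reciprocity: (221/329) = +1·(329/221) since 221 mod 4 = 1, 329 mod 4 = 1; sign now -1
(329/221) = (108/221)   [reduce mod 221]
108 = 2^2·27; (2/221) = -1 since 221 mod 8 = 5, so (108/221) = (-1)^2·(27/221); sign now -1
reciprocity: (27/221) = +1·(221/27) since 27 mod 4 = 3, 221 mod 4 = 1; sign now -1
(221/27) = (5/27)   [reduce mod 27]
reciprocity: (5/27) = +1·(27/5) since 5 mod 4 = 1, 27 mod 4 = 3; sign now -1
(27/5) = (2/5)   [reduce mod 5]
2 = 2^1·1; (2/5) = -1 since 5 mod 8 = 5, so (2/5) = (-1)^1·(1/5); sign now +1
(1/5) = 1; final value = sign = +1

1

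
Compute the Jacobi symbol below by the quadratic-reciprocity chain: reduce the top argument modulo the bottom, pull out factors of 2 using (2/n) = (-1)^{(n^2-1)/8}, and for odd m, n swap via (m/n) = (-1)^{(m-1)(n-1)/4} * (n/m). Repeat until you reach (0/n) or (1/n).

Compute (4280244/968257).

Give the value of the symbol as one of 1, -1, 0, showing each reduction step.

(4280244/968257): 4280244 mod 968257 = 407216, so (4280244/968257) = (407216/968257)
factor out 2^4: 407216 = 2^4·25451; with 968257 mod 8 = 1, (2/968257) = +1; sign now +1; continue with (25451/968257)
flip (25451/968257) -> (968257/25451): both odd, 25451 mod 4 = 3, 968257 mod 4 = 1, so the flip contributes +1; sign now +1
(968257/25451): 968257 mod 25451 = 1119, so (968257/25451) = (1119/25451)
flip (1119/25451) -> (25451/1119): both odd, 1119 mod 4 = 3, 25451 mod 4 = 3, so the flip contributes -1; sign now -1
(25451/1119): 25451 mod 1119 = 833, so (25451/1119) = (833/1119)
flip (833/1119) -> (1119/833): both odd, 833 mod 4 = 1, 1119 mod 4 = 3, so the flip contributes +1; sign now -1
(1119/833): 1119 mod 833 = 286, so (1119/833) = (286/833)
factor out 2^1: 286 = 2^1·143; with 833 mod 8 = 1, (2/833) = +1; sign now -1; continue with (143/833)
flip (143/833) -> (833/143): both odd, 143 mod 4 = 3, 833 mod 4 = 1, so the flip contributes +1; sign now -1
(833/143): 833 mod 143 = 118, so (833/143) = (118/143)
factor out 2^1: 118 = 2^1·59; with 143 mod 8 = 7, (2/143) = +1; sign now -1; continue with (59/143)
flip (59/143) -> (143/59): both odd, 59 mod 4 = 3, 143 mod 4 = 3, so the flip contributes -1; sign now +1
(143/59): 143 mod 59 = 25, so (143/59) = (25/59)
flip (25/59) -> (59/25): both odd, 25 mod 4 = 1, 59 mod 4 = 3, so the flip contributes +1; sign now +1
(59/25): 59 mod 25 = 9, so (59/25) = (9/25)
flip (9/25) -> (25/9): both odd, 9 mod 4 = 1, 25 mod 4 = 1, so the flip contributes +1; sign now +1
(25/9): 25 mod 9 = 7, so (25/9) = (7/9)
flip (7/9) -> (9/7): both odd, 7 mod 4 = 3, 9 mod 4 = 1, so the flip contributes +1; sign now +1
(9/7): 9 mod 7 = 2, so (9/7) = (2/7)
factor out 2^1: 2 = 2^1·1; with 7 mod 8 = 7, (2/7) = +1; sign now +1; continue with (1/7)
reached (1/7) = 1, so the symbol is +1

1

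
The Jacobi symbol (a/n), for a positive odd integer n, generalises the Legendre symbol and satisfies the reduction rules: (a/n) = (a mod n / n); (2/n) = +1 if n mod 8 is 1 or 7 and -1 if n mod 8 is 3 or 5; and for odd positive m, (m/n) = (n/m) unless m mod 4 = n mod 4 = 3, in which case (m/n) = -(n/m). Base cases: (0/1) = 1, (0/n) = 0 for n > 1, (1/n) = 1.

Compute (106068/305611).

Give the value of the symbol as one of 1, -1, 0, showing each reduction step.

1

factor out 2^2: 106068 = 2^2·26517; with 305611 mod 8 = 3, (2/305611) = -1; sign now +1; continue with (26517/305611)
flip (26517/305611) -> (305611/26517): both odd, 26517 mod 4 = 1, 305611 mod 4 = 3, so the flip contributes +1; sign now +1
(305611/26517): 305611 mod 26517 = 13924, so (305611/26517) = (13924/26517)
factor out 2^2: 13924 = 2^2·3481; with 26517 mod 8 = 5, (2/26517) = -1; sign now +1; continue with (3481/26517)
flip (3481/26517) -> (26517/3481): both odd, 3481 mod 4 = 1, 26517 mod 4 = 1, so the flip contributes +1; sign now +1
(26517/3481): 26517 mod 3481 = 2150, so (26517/3481) = (2150/3481)
factor out 2^1: 2150 = 2^1·1075; with 3481 mod 8 = 1, (2/3481) = +1; sign now +1; continue with (1075/3481)
flip (1075/3481) -> (3481/1075): both odd, 1075 mod 4 = 3, 3481 mod 4 = 1, so the flip contributes +1; sign now +1
(3481/1075): 3481 mod 1075 = 256, so (3481/1075) = (256/1075)
factor out 2^8: 256 = 2^8·1; with 1075 mod 8 = 3, (2/1075) = -1; sign now +1; continue with (1/1075)
reached (1/1075) = 1, so the symbol is +1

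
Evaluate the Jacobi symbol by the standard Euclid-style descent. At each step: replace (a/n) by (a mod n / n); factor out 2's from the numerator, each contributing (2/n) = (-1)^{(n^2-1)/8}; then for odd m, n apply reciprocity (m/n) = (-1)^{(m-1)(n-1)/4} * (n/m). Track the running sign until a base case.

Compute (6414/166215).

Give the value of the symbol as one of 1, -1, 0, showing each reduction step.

factor out 2^1: 6414 = 2^1·3207; with 166215 mod 8 = 7, (2/166215) = +1; sign now +1; continue with (3207/166215)
flip (3207/166215) -> (166215/3207): both odd, 3207 mod 4 = 3, 166215 mod 4 = 3, so the flip contributes -1; sign now -1
(166215/3207): 166215 mod 3207 = 2658, so (166215/3207) = (2658/3207)
factor out 2^1: 2658 = 2^1·1329; with 3207 mod 8 = 7, (2/3207) = +1; sign now -1; continue with (1329/3207)
flip (1329/3207) -> (3207/1329): both odd, 1329 mod 4 = 1, 3207 mod 4 = 3, so the flip contributes +1; sign now -1
(3207/1329): 3207 mod 1329 = 549, so (3207/1329) = (549/1329)
flip (549/1329) -> (1329/549): both odd, 549 mod 4 = 1, 1329 mod 4 = 1, so the flip contributes +1; sign now -1
(1329/549): 1329 mod 549 = 231, so (1329/549) = (231/549)
flip (231/549) -> (549/231): both odd, 231 mod 4 = 3, 549 mod 4 = 1, so the flip contributes +1; sign now -1
(549/231): 549 mod 231 = 87, so (549/231) = (87/231)
flip (87/231) -> (231/87): both odd, 87 mod 4 = 3, 231 mod 4 = 3, so the flip contributes -1; sign now +1
(231/87): 231 mod 87 = 57, so (231/87) = (57/87)
flip (57/87) -> (87/57): both odd, 57 mod 4 = 1, 87 mod 4 = 3, so the flip contributes +1; sign now +1
(87/57): 87 mod 57 = 30, so (87/57) = (30/57)
factor out 2^1: 30 = 2^1·15; with 57 mod 8 = 1, (2/57) = +1; sign now +1; continue with (15/57)
flip (15/57) -> (57/15): both odd, 15 mod 4 = 3, 57 mod 4 = 1, so the flip contributes +1; sign now +1
(57/15): 57 mod 15 = 12, so (57/15) = (12/15)
factor out 2^2: 12 = 2^2·3; with 15 mod 8 = 7, (2/15) = +1; sign now +1; continue with (3/15)
flip (3/15) -> (15/3): both odd, 3 mod 4 = 3, 15 mod 4 = 3, so the flip contributes -1; sign now -1
(15/3): 15 mod 3 = 0, so (15/3) = (0/3)
reached (0/3); gcd(a, n) > 1, so (0/3) = 0 and the symbol is 0

0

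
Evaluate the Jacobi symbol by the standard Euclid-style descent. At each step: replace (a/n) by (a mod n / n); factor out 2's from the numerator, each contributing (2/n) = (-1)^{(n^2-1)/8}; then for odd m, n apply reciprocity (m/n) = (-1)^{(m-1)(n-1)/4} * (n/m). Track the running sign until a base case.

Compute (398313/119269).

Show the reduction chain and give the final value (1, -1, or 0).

1

(398313/119269) = (40506/119269)   [reduce mod 119269]
40506 = 2^1·20253; (2/119269) = -1 since 119269 mod 8 = 5, so (40506/119269) = (-1)^1·(20253/119269); sign now -1
reciprocity: (20253/119269) = +1·(119269/20253) since 20253 mod 4 = 1, 119269 mod 4 = 1; sign now -1
(119269/20253) = (18004/20253)   [reduce mod 20253]
18004 = 2^2·4501; (2/20253) = -1 since 20253 mod 8 = 5, so (18004/20253) = (-1)^2·(4501/20253); sign now -1
reciprocity: (4501/20253) = +1·(20253/4501) since 4501 mod 4 = 1, 20253 mod 4 = 1; sign now -1
(20253/4501) = (2249/4501)   [reduce mod 4501]
reciprocity: (2249/4501) = +1·(4501/2249) since 2249 mod 4 = 1, 4501 mod 4 = 1; sign now -1
(4501/2249) = (3/2249)   [reduce mod 2249]
reciprocity: (3/2249) = +1·(2249/3) since 3 mod 4 = 3, 2249 mod 4 = 1; sign now -1
(2249/3) = (2/3)   [reduce mod 3]
2 = 2^1·1; (2/3) = -1 since 3 mod 8 = 3, so (2/3) = (-1)^1·(1/3); sign now +1
(1/3) = 1; final value = sign = +1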